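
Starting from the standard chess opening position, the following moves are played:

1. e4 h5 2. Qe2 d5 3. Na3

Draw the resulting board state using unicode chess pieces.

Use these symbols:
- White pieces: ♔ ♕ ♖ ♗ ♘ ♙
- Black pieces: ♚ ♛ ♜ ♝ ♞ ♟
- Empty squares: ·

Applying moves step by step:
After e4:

♜ ♞ ♝ ♛ ♚ ♝ ♞ ♜
♟ ♟ ♟ ♟ ♟ ♟ ♟ ♟
· · · · · · · ·
· · · · · · · ·
· · · · ♙ · · ·
· · · · · · · ·
♙ ♙ ♙ ♙ · ♙ ♙ ♙
♖ ♘ ♗ ♕ ♔ ♗ ♘ ♖


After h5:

♜ ♞ ♝ ♛ ♚ ♝ ♞ ♜
♟ ♟ ♟ ♟ ♟ ♟ ♟ ·
· · · · · · · ·
· · · · · · · ♟
· · · · ♙ · · ·
· · · · · · · ·
♙ ♙ ♙ ♙ · ♙ ♙ ♙
♖ ♘ ♗ ♕ ♔ ♗ ♘ ♖


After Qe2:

♜ ♞ ♝ ♛ ♚ ♝ ♞ ♜
♟ ♟ ♟ ♟ ♟ ♟ ♟ ·
· · · · · · · ·
· · · · · · · ♟
· · · · ♙ · · ·
· · · · · · · ·
♙ ♙ ♙ ♙ ♕ ♙ ♙ ♙
♖ ♘ ♗ · ♔ ♗ ♘ ♖


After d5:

♜ ♞ ♝ ♛ ♚ ♝ ♞ ♜
♟ ♟ ♟ · ♟ ♟ ♟ ·
· · · · · · · ·
· · · ♟ · · · ♟
· · · · ♙ · · ·
· · · · · · · ·
♙ ♙ ♙ ♙ ♕ ♙ ♙ ♙
♖ ♘ ♗ · ♔ ♗ ♘ ♖


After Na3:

♜ ♞ ♝ ♛ ♚ ♝ ♞ ♜
♟ ♟ ♟ · ♟ ♟ ♟ ·
· · · · · · · ·
· · · ♟ · · · ♟
· · · · ♙ · · ·
♘ · · · · · · ·
♙ ♙ ♙ ♙ ♕ ♙ ♙ ♙
♖ · ♗ · ♔ ♗ ♘ ♖



  a b c d e f g h
  ─────────────────
8│♜ ♞ ♝ ♛ ♚ ♝ ♞ ♜│8
7│♟ ♟ ♟ · ♟ ♟ ♟ ·│7
6│· · · · · · · ·│6
5│· · · ♟ · · · ♟│5
4│· · · · ♙ · · ·│4
3│♘ · · · · · · ·│3
2│♙ ♙ ♙ ♙ ♕ ♙ ♙ ♙│2
1│♖ · ♗ · ♔ ♗ ♘ ♖│1
  ─────────────────
  a b c d e f g h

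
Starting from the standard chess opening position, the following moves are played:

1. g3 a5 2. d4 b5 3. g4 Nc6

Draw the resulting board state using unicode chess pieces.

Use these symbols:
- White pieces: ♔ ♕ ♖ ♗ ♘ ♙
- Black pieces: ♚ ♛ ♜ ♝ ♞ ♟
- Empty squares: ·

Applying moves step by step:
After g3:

♜ ♞ ♝ ♛ ♚ ♝ ♞ ♜
♟ ♟ ♟ ♟ ♟ ♟ ♟ ♟
· · · · · · · ·
· · · · · · · ·
· · · · · · · ·
· · · · · · ♙ ·
♙ ♙ ♙ ♙ ♙ ♙ · ♙
♖ ♘ ♗ ♕ ♔ ♗ ♘ ♖


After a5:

♜ ♞ ♝ ♛ ♚ ♝ ♞ ♜
· ♟ ♟ ♟ ♟ ♟ ♟ ♟
· · · · · · · ·
♟ · · · · · · ·
· · · · · · · ·
· · · · · · ♙ ·
♙ ♙ ♙ ♙ ♙ ♙ · ♙
♖ ♘ ♗ ♕ ♔ ♗ ♘ ♖


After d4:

♜ ♞ ♝ ♛ ♚ ♝ ♞ ♜
· ♟ ♟ ♟ ♟ ♟ ♟ ♟
· · · · · · · ·
♟ · · · · · · ·
· · · ♙ · · · ·
· · · · · · ♙ ·
♙ ♙ ♙ · ♙ ♙ · ♙
♖ ♘ ♗ ♕ ♔ ♗ ♘ ♖


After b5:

♜ ♞ ♝ ♛ ♚ ♝ ♞ ♜
· · ♟ ♟ ♟ ♟ ♟ ♟
· · · · · · · ·
♟ ♟ · · · · · ·
· · · ♙ · · · ·
· · · · · · ♙ ·
♙ ♙ ♙ · ♙ ♙ · ♙
♖ ♘ ♗ ♕ ♔ ♗ ♘ ♖


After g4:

♜ ♞ ♝ ♛ ♚ ♝ ♞ ♜
· · ♟ ♟ ♟ ♟ ♟ ♟
· · · · · · · ·
♟ ♟ · · · · · ·
· · · ♙ · · ♙ ·
· · · · · · · ·
♙ ♙ ♙ · ♙ ♙ · ♙
♖ ♘ ♗ ♕ ♔ ♗ ♘ ♖


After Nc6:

♜ · ♝ ♛ ♚ ♝ ♞ ♜
· · ♟ ♟ ♟ ♟ ♟ ♟
· · ♞ · · · · ·
♟ ♟ · · · · · ·
· · · ♙ · · ♙ ·
· · · · · · · ·
♙ ♙ ♙ · ♙ ♙ · ♙
♖ ♘ ♗ ♕ ♔ ♗ ♘ ♖



  a b c d e f g h
  ─────────────────
8│♜ · ♝ ♛ ♚ ♝ ♞ ♜│8
7│· · ♟ ♟ ♟ ♟ ♟ ♟│7
6│· · ♞ · · · · ·│6
5│♟ ♟ · · · · · ·│5
4│· · · ♙ · · ♙ ·│4
3│· · · · · · · ·│3
2│♙ ♙ ♙ · ♙ ♙ · ♙│2
1│♖ ♘ ♗ ♕ ♔ ♗ ♘ ♖│1
  ─────────────────
  a b c d e f g h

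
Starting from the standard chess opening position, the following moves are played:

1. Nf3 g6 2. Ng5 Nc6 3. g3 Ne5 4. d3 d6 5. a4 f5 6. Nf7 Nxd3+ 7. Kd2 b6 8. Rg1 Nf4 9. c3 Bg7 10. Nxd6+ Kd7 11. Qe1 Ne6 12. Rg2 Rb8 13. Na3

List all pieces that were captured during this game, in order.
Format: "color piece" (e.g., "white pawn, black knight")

Tracking captures:
  Nxd3+: captured white pawn
  Nxd6+: captured black pawn

white pawn, black pawn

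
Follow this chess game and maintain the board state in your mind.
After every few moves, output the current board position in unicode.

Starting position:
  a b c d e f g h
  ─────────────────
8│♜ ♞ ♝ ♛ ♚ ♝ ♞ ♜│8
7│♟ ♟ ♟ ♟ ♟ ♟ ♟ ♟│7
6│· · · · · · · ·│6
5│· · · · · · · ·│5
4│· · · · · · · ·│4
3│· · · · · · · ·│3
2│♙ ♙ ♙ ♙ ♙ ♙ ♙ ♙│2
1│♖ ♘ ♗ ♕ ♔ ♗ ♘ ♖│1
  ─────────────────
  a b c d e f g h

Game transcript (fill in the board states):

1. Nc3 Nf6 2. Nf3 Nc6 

  a b c d e f g h
  ─────────────────
8│♜ · ♝ ♛ ♚ ♝ · ♜│8
7│♟ ♟ ♟ ♟ ♟ ♟ ♟ ♟│7
6│· · ♞ · · ♞ · ·│6
5│· · · · · · · ·│5
4│· · · · · · · ·│4
3│· · ♘ · · ♘ · ·│3
2│♙ ♙ ♙ ♙ ♙ ♙ ♙ ♙│2
1│♖ · ♗ ♕ ♔ ♗ · ♖│1
  ─────────────────
  a b c d e f g h

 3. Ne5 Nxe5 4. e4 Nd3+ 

  a b c d e f g h
  ─────────────────
8│♜ · ♝ ♛ ♚ ♝ · ♜│8
7│♟ ♟ ♟ ♟ ♟ ♟ ♟ ♟│7
6│· · · · · ♞ · ·│6
5│· · · · · · · ·│5
4│· · · · ♙ · · ·│4
3│· · ♘ ♞ · · · ·│3
2│♙ ♙ ♙ ♙ · ♙ ♙ ♙│2
1│♖ · ♗ ♕ ♔ ♗ · ♖│1
  ─────────────────
  a b c d e f g h

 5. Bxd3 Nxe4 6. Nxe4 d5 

  a b c d e f g h
  ─────────────────
8│♜ · ♝ ♛ ♚ ♝ · ♜│8
7│♟ ♟ ♟ · ♟ ♟ ♟ ♟│7
6│· · · · · · · ·│6
5│· · · ♟ · · · ·│5
4│· · · · ♘ · · ·│4
3│· · · ♗ · · · ·│3
2│♙ ♙ ♙ ♙ · ♙ ♙ ♙│2
1│♖ · ♗ ♕ ♔ · · ♖│1
  ─────────────────
  a b c d e f g h

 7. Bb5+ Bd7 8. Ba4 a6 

  a b c d e f g h
  ─────────────────
8│♜ · · ♛ ♚ ♝ · ♜│8
7│· ♟ ♟ ♝ ♟ ♟ ♟ ♟│7
6│♟ · · · · · · ·│6
5│· · · ♟ · · · ·│5
4│♗ · · · ♘ · · ·│4
3│· · · · · · · ·│3
2│♙ ♙ ♙ ♙ · ♙ ♙ ♙│2
1│♖ · ♗ ♕ ♔ · · ♖│1
  ─────────────────
  a b c d e f g h

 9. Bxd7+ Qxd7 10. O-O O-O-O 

  a b c d e f g h
  ─────────────────
8│· · ♚ ♜ · ♝ · ♜│8
7│· ♟ ♟ ♛ ♟ ♟ ♟ ♟│7
6│♟ · · · · · · ·│6
5│· · · ♟ · · · ·│5
4│· · · · ♘ · · ·│4
3│· · · · · · · ·│3
2│♙ ♙ ♙ ♙ · ♙ ♙ ♙│2
1│♖ · ♗ ♕ · ♖ ♔ ·│1
  ─────────────────
  a b c d e f g h



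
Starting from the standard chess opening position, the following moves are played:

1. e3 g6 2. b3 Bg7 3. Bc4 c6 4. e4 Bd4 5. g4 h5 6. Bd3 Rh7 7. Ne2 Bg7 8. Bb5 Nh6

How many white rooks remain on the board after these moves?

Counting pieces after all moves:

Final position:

  a b c d e f g h
  ─────────────────
8│♜ ♞ ♝ ♛ ♚ · · ·│8
7│♟ ♟ · ♟ ♟ ♟ ♝ ♜│7
6│· · ♟ · · · ♟ ♞│6
5│· ♗ · · · · · ♟│5
4│· · · · ♙ · ♙ ·│4
3│· ♙ · · · · · ·│3
2│♙ · ♙ ♙ ♘ ♙ · ♙│2
1│♖ ♘ ♗ ♕ ♔ · · ♖│1
  ─────────────────
  a b c d e f g h


2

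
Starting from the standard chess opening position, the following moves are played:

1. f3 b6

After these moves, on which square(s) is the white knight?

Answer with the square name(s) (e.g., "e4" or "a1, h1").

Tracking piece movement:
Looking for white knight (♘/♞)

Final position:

  a b c d e f g h
  ─────────────────
8│♜ ♞ ♝ ♛ ♚ ♝ ♞ ♜│8
7│♟ · ♟ ♟ ♟ ♟ ♟ ♟│7
6│· ♟ · · · · · ·│6
5│· · · · · · · ·│5
4│· · · · · · · ·│4
3│· · · · · ♙ · ·│3
2│♙ ♙ ♙ ♙ ♙ · ♙ ♙│2
1│♖ ♘ ♗ ♕ ♔ ♗ ♘ ♖│1
  ─────────────────
  a b c d e f g h


b1, g1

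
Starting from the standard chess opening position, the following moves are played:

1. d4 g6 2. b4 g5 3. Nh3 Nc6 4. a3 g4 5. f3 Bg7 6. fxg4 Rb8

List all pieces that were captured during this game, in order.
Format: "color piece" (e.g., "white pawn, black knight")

Tracking captures:
  fxg4: captured black pawn

black pawn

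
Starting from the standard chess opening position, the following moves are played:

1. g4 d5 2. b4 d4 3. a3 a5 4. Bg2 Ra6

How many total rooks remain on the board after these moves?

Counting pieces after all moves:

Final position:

  a b c d e f g h
  ─────────────────
8│· ♞ ♝ ♛ ♚ ♝ ♞ ♜│8
7│· ♟ ♟ · ♟ ♟ ♟ ♟│7
6│♜ · · · · · · ·│6
5│♟ · · · · · · ·│5
4│· ♙ · ♟ · · ♙ ·│4
3│♙ · · · · · · ·│3
2│· · ♙ ♙ ♙ ♙ ♗ ♙│2
1│♖ ♘ ♗ ♕ ♔ · ♘ ♖│1
  ─────────────────
  a b c d e f g h


4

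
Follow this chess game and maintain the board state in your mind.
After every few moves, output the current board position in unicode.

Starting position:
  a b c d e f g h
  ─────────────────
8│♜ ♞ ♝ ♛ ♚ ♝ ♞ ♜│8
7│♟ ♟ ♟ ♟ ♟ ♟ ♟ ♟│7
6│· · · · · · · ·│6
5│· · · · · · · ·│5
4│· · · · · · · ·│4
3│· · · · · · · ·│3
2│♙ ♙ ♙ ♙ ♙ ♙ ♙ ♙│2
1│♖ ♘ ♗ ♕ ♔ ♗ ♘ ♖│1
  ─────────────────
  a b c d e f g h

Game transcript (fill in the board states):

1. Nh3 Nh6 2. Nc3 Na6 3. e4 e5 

  a b c d e f g h
  ─────────────────
8│♜ · ♝ ♛ ♚ ♝ · ♜│8
7│♟ ♟ ♟ ♟ · ♟ ♟ ♟│7
6│♞ · · · · · · ♞│6
5│· · · · ♟ · · ·│5
4│· · · · ♙ · · ·│4
3│· · ♘ · · · · ♘│3
2│♙ ♙ ♙ ♙ · ♙ ♙ ♙│2
1│♖ · ♗ ♕ ♔ ♗ · ♖│1
  ─────────────────
  a b c d e f g h

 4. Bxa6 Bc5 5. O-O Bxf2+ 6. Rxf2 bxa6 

  a b c d e f g h
  ─────────────────
8│♜ · ♝ ♛ ♚ · · ♜│8
7│♟ · ♟ ♟ · ♟ ♟ ♟│7
6│♟ · · · · · · ♞│6
5│· · · · ♟ · · ·│5
4│· · · · ♙ · · ·│4
3│· · ♘ · · · · ♘│3
2│♙ ♙ ♙ ♙ · ♖ ♙ ♙│2
1│♖ · ♗ ♕ · · ♔ ·│1
  ─────────────────
  a b c d e f g h

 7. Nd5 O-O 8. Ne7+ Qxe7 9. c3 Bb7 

  a b c d e f g h
  ─────────────────
8│♜ · · · · ♜ ♚ ·│8
7│♟ ♝ ♟ ♟ ♛ ♟ ♟ ♟│7
6│♟ · · · · · · ♞│6
5│· · · · ♟ · · ·│5
4│· · · · ♙ · · ·│4
3│· · ♙ · · · · ♘│3
2│♙ ♙ · ♙ · ♖ ♙ ♙│2
1│♖ · ♗ ♕ · · ♔ ·│1
  ─────────────────
  a b c d e f g h

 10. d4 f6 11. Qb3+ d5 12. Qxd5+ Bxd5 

  a b c d e f g h
  ─────────────────
8│♜ · · · · ♜ ♚ ·│8
7│♟ · ♟ · ♛ · ♟ ♟│7
6│♟ · · · · ♟ · ♞│6
5│· · · ♝ ♟ · · ·│5
4│· · · ♙ ♙ · · ·│4
3│· · ♙ · · · · ♘│3
2│♙ ♙ · · · ♖ ♙ ♙│2
1│♖ · ♗ · · · ♔ ·│1
  ─────────────────
  a b c d e f g h

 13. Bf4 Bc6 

  a b c d e f g h
  ─────────────────
8│♜ · · · · ♜ ♚ ·│8
7│♟ · ♟ · ♛ · ♟ ♟│7
6│♟ · ♝ · · ♟ · ♞│6
5│· · · · ♟ · · ·│5
4│· · · ♙ ♙ ♗ · ·│4
3│· · ♙ · · · · ♘│3
2│♙ ♙ · · · ♖ ♙ ♙│2
1│♖ · · · · · ♔ ·│1
  ─────────────────
  a b c d e f g h


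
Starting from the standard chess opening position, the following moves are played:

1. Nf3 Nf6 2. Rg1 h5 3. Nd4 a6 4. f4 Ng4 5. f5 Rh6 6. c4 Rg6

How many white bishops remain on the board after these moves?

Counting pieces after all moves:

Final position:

  a b c d e f g h
  ─────────────────
8│♜ ♞ ♝ ♛ ♚ ♝ · ·│8
7│· ♟ ♟ ♟ ♟ ♟ ♟ ·│7
6│♟ · · · · · ♜ ·│6
5│· · · · · ♙ · ♟│5
4│· · ♙ ♘ · · ♞ ·│4
3│· · · · · · · ·│3
2│♙ ♙ · ♙ ♙ · ♙ ♙│2
1│♖ ♘ ♗ ♕ ♔ ♗ ♖ ·│1
  ─────────────────
  a b c d e f g h


2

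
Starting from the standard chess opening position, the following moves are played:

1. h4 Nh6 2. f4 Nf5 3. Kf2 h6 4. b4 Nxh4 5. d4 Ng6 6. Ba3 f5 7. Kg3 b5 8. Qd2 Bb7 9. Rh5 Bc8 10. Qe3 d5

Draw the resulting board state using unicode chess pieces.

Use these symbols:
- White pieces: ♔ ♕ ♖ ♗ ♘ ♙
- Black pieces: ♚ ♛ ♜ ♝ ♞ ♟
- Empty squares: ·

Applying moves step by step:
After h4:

♜ ♞ ♝ ♛ ♚ ♝ ♞ ♜
♟ ♟ ♟ ♟ ♟ ♟ ♟ ♟
· · · · · · · ·
· · · · · · · ·
· · · · · · · ♙
· · · · · · · ·
♙ ♙ ♙ ♙ ♙ ♙ ♙ ·
♖ ♘ ♗ ♕ ♔ ♗ ♘ ♖


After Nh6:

♜ ♞ ♝ ♛ ♚ ♝ · ♜
♟ ♟ ♟ ♟ ♟ ♟ ♟ ♟
· · · · · · · ♞
· · · · · · · ·
· · · · · · · ♙
· · · · · · · ·
♙ ♙ ♙ ♙ ♙ ♙ ♙ ·
♖ ♘ ♗ ♕ ♔ ♗ ♘ ♖


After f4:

♜ ♞ ♝ ♛ ♚ ♝ · ♜
♟ ♟ ♟ ♟ ♟ ♟ ♟ ♟
· · · · · · · ♞
· · · · · · · ·
· · · · · ♙ · ♙
· · · · · · · ·
♙ ♙ ♙ ♙ ♙ · ♙ ·
♖ ♘ ♗ ♕ ♔ ♗ ♘ ♖


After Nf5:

♜ ♞ ♝ ♛ ♚ ♝ · ♜
♟ ♟ ♟ ♟ ♟ ♟ ♟ ♟
· · · · · · · ·
· · · · · ♞ · ·
· · · · · ♙ · ♙
· · · · · · · ·
♙ ♙ ♙ ♙ ♙ · ♙ ·
♖ ♘ ♗ ♕ ♔ ♗ ♘ ♖


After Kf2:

♜ ♞ ♝ ♛ ♚ ♝ · ♜
♟ ♟ ♟ ♟ ♟ ♟ ♟ ♟
· · · · · · · ·
· · · · · ♞ · ·
· · · · · ♙ · ♙
· · · · · · · ·
♙ ♙ ♙ ♙ ♙ ♔ ♙ ·
♖ ♘ ♗ ♕ · ♗ ♘ ♖


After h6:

♜ ♞ ♝ ♛ ♚ ♝ · ♜
♟ ♟ ♟ ♟ ♟ ♟ ♟ ·
· · · · · · · ♟
· · · · · ♞ · ·
· · · · · ♙ · ♙
· · · · · · · ·
♙ ♙ ♙ ♙ ♙ ♔ ♙ ·
♖ ♘ ♗ ♕ · ♗ ♘ ♖


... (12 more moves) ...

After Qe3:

♜ ♞ ♝ ♛ ♚ ♝ · ♜
♟ · ♟ ♟ ♟ · ♟ ·
· · · · · · ♞ ♟
· ♟ · · · ♟ · ♖
· ♙ · ♙ · ♙ · ·
♗ · · · ♕ · ♔ ·
♙ · ♙ · ♙ · ♙ ·
♖ ♘ · · · ♗ ♘ ·


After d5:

♜ ♞ ♝ ♛ ♚ ♝ · ♜
♟ · ♟ · ♟ · ♟ ·
· · · · · · ♞ ♟
· ♟ · ♟ · ♟ · ♖
· ♙ · ♙ · ♙ · ·
♗ · · · ♕ · ♔ ·
♙ · ♙ · ♙ · ♙ ·
♖ ♘ · · · ♗ ♘ ·



  a b c d e f g h
  ─────────────────
8│♜ ♞ ♝ ♛ ♚ ♝ · ♜│8
7│♟ · ♟ · ♟ · ♟ ·│7
6│· · · · · · ♞ ♟│6
5│· ♟ · ♟ · ♟ · ♖│5
4│· ♙ · ♙ · ♙ · ·│4
3│♗ · · · ♕ · ♔ ·│3
2│♙ · ♙ · ♙ · ♙ ·│2
1│♖ ♘ · · · ♗ ♘ ·│1
  ─────────────────
  a b c d e f g h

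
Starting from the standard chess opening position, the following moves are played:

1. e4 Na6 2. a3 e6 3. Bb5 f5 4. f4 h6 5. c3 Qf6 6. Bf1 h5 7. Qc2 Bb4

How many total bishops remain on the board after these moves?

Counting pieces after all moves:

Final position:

  a b c d e f g h
  ─────────────────
8│♜ · ♝ · ♚ · ♞ ♜│8
7│♟ ♟ ♟ ♟ · · ♟ ·│7
6│♞ · · · ♟ ♛ · ·│6
5│· · · · · ♟ · ♟│5
4│· ♝ · · ♙ ♙ · ·│4
3│♙ · ♙ · · · · ·│3
2│· ♙ ♕ ♙ · · ♙ ♙│2
1│♖ ♘ ♗ · ♔ ♗ ♘ ♖│1
  ─────────────────
  a b c d e f g h


4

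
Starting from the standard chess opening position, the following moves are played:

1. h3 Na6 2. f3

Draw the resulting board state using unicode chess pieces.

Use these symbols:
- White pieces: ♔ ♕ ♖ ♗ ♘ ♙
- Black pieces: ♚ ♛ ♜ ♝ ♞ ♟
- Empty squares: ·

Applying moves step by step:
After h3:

♜ ♞ ♝ ♛ ♚ ♝ ♞ ♜
♟ ♟ ♟ ♟ ♟ ♟ ♟ ♟
· · · · · · · ·
· · · · · · · ·
· · · · · · · ·
· · · · · · · ♙
♙ ♙ ♙ ♙ ♙ ♙ ♙ ·
♖ ♘ ♗ ♕ ♔ ♗ ♘ ♖


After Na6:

♜ · ♝ ♛ ♚ ♝ ♞ ♜
♟ ♟ ♟ ♟ ♟ ♟ ♟ ♟
♞ · · · · · · ·
· · · · · · · ·
· · · · · · · ·
· · · · · · · ♙
♙ ♙ ♙ ♙ ♙ ♙ ♙ ·
♖ ♘ ♗ ♕ ♔ ♗ ♘ ♖


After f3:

♜ · ♝ ♛ ♚ ♝ ♞ ♜
♟ ♟ ♟ ♟ ♟ ♟ ♟ ♟
♞ · · · · · · ·
· · · · · · · ·
· · · · · · · ·
· · · · · ♙ · ♙
♙ ♙ ♙ ♙ ♙ · ♙ ·
♖ ♘ ♗ ♕ ♔ ♗ ♘ ♖



  a b c d e f g h
  ─────────────────
8│♜ · ♝ ♛ ♚ ♝ ♞ ♜│8
7│♟ ♟ ♟ ♟ ♟ ♟ ♟ ♟│7
6│♞ · · · · · · ·│6
5│· · · · · · · ·│5
4│· · · · · · · ·│4
3│· · · · · ♙ · ♙│3
2│♙ ♙ ♙ ♙ ♙ · ♙ ·│2
1│♖ ♘ ♗ ♕ ♔ ♗ ♘ ♖│1
  ─────────────────
  a b c d e f g h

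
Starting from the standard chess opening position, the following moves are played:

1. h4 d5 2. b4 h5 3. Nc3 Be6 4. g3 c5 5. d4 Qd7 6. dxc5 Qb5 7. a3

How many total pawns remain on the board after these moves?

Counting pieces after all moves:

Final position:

  a b c d e f g h
  ─────────────────
8│♜ ♞ · · ♚ ♝ ♞ ♜│8
7│♟ ♟ · · ♟ ♟ ♟ ·│7
6│· · · · ♝ · · ·│6
5│· ♛ ♙ ♟ · · · ♟│5
4│· ♙ · · · · · ♙│4
3│♙ · ♘ · · · ♙ ·│3
2│· · ♙ · ♙ ♙ · ·│2
1│♖ · ♗ ♕ ♔ ♗ ♘ ♖│1
  ─────────────────
  a b c d e f g h


15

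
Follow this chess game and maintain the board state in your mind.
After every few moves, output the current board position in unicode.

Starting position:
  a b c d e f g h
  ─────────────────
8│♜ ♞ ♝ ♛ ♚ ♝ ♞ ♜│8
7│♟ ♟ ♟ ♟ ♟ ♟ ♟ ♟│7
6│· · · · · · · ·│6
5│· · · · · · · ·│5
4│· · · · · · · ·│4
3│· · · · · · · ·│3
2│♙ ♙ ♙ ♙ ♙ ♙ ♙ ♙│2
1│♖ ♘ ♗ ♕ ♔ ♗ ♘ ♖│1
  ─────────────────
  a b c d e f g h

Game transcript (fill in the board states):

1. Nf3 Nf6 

  a b c d e f g h
  ─────────────────
8│♜ ♞ ♝ ♛ ♚ ♝ · ♜│8
7│♟ ♟ ♟ ♟ ♟ ♟ ♟ ♟│7
6│· · · · · ♞ · ·│6
5│· · · · · · · ·│5
4│· · · · · · · ·│4
3│· · · · · ♘ · ·│3
2│♙ ♙ ♙ ♙ ♙ ♙ ♙ ♙│2
1│♖ ♘ ♗ ♕ ♔ ♗ · ♖│1
  ─────────────────
  a b c d e f g h

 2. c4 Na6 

  a b c d e f g h
  ─────────────────
8│♜ · ♝ ♛ ♚ ♝ · ♜│8
7│♟ ♟ ♟ ♟ ♟ ♟ ♟ ♟│7
6│♞ · · · · ♞ · ·│6
5│· · · · · · · ·│5
4│· · ♙ · · · · ·│4
3│· · · · · ♘ · ·│3
2│♙ ♙ · ♙ ♙ ♙ ♙ ♙│2
1│♖ ♘ ♗ ♕ ♔ ♗ · ♖│1
  ─────────────────
  a b c d e f g h

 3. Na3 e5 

  a b c d e f g h
  ─────────────────
8│♜ · ♝ ♛ ♚ ♝ · ♜│8
7│♟ ♟ ♟ ♟ · ♟ ♟ ♟│7
6│♞ · · · · ♞ · ·│6
5│· · · · ♟ · · ·│5
4│· · ♙ · · · · ·│4
3│♘ · · · · ♘ · ·│3
2│♙ ♙ · ♙ ♙ ♙ ♙ ♙│2
1│♖ · ♗ ♕ ♔ ♗ · ♖│1
  ─────────────────
  a b c d e f g h

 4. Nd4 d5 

  a b c d e f g h
  ─────────────────
8│♜ · ♝ ♛ ♚ ♝ · ♜│8
7│♟ ♟ ♟ · · ♟ ♟ ♟│7
6│♞ · · · · ♞ · ·│6
5│· · · ♟ ♟ · · ·│5
4│· · ♙ ♘ · · · ·│4
3│♘ · · · · · · ·│3
2│♙ ♙ · ♙ ♙ ♙ ♙ ♙│2
1│♖ · ♗ ♕ ♔ ♗ · ♖│1
  ─────────────────
  a b c d e f g h

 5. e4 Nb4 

  a b c d e f g h
  ─────────────────
8│♜ · ♝ ♛ ♚ ♝ · ♜│8
7│♟ ♟ ♟ · · ♟ ♟ ♟│7
6│· · · · · ♞ · ·│6
5│· · · ♟ ♟ · · ·│5
4│· ♞ ♙ ♘ ♙ · · ·│4
3│♘ · · · · · · ·│3
2│♙ ♙ · ♙ · ♙ ♙ ♙│2
1│♖ · ♗ ♕ ♔ ♗ · ♖│1
  ─────────────────
  a b c d e f g h



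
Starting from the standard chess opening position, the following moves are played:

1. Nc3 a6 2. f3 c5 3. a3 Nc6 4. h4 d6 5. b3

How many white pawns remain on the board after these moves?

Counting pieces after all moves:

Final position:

  a b c d e f g h
  ─────────────────
8│♜ · ♝ ♛ ♚ ♝ ♞ ♜│8
7│· ♟ · · ♟ ♟ ♟ ♟│7
6│♟ · ♞ ♟ · · · ·│6
5│· · ♟ · · · · ·│5
4│· · · · · · · ♙│4
3│♙ ♙ ♘ · · ♙ · ·│3
2│· · ♙ ♙ ♙ · ♙ ·│2
1│♖ · ♗ ♕ ♔ ♗ ♘ ♖│1
  ─────────────────
  a b c d e f g h


8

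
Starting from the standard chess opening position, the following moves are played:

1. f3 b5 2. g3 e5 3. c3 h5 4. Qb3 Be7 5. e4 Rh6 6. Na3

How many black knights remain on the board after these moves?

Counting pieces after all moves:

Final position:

  a b c d e f g h
  ─────────────────
8│♜ ♞ ♝ ♛ ♚ · ♞ ·│8
7│♟ · ♟ ♟ ♝ ♟ ♟ ·│7
6│· · · · · · · ♜│6
5│· ♟ · · ♟ · · ♟│5
4│· · · · ♙ · · ·│4
3│♘ ♕ ♙ · · ♙ ♙ ·│3
2│♙ ♙ · ♙ · · · ♙│2
1│♖ · ♗ · ♔ ♗ ♘ ♖│1
  ─────────────────
  a b c d e f g h


2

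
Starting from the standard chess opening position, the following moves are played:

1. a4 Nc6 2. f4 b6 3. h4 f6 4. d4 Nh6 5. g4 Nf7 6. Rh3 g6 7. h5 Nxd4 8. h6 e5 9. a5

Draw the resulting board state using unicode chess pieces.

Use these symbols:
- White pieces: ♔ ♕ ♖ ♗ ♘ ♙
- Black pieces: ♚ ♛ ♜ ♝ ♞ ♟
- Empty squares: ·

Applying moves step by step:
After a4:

♜ ♞ ♝ ♛ ♚ ♝ ♞ ♜
♟ ♟ ♟ ♟ ♟ ♟ ♟ ♟
· · · · · · · ·
· · · · · · · ·
♙ · · · · · · ·
· · · · · · · ·
· ♙ ♙ ♙ ♙ ♙ ♙ ♙
♖ ♘ ♗ ♕ ♔ ♗ ♘ ♖


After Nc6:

♜ · ♝ ♛ ♚ ♝ ♞ ♜
♟ ♟ ♟ ♟ ♟ ♟ ♟ ♟
· · ♞ · · · · ·
· · · · · · · ·
♙ · · · · · · ·
· · · · · · · ·
· ♙ ♙ ♙ ♙ ♙ ♙ ♙
♖ ♘ ♗ ♕ ♔ ♗ ♘ ♖


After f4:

♜ · ♝ ♛ ♚ ♝ ♞ ♜
♟ ♟ ♟ ♟ ♟ ♟ ♟ ♟
· · ♞ · · · · ·
· · · · · · · ·
♙ · · · · ♙ · ·
· · · · · · · ·
· ♙ ♙ ♙ ♙ · ♙ ♙
♖ ♘ ♗ ♕ ♔ ♗ ♘ ♖


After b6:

♜ · ♝ ♛ ♚ ♝ ♞ ♜
♟ · ♟ ♟ ♟ ♟ ♟ ♟
· ♟ ♞ · · · · ·
· · · · · · · ·
♙ · · · · ♙ · ·
· · · · · · · ·
· ♙ ♙ ♙ ♙ · ♙ ♙
♖ ♘ ♗ ♕ ♔ ♗ ♘ ♖


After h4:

♜ · ♝ ♛ ♚ ♝ ♞ ♜
♟ · ♟ ♟ ♟ ♟ ♟ ♟
· ♟ ♞ · · · · ·
· · · · · · · ·
♙ · · · · ♙ · ♙
· · · · · · · ·
· ♙ ♙ ♙ ♙ · ♙ ·
♖ ♘ ♗ ♕ ♔ ♗ ♘ ♖


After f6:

♜ · ♝ ♛ ♚ ♝ ♞ ♜
♟ · ♟ ♟ ♟ · ♟ ♟
· ♟ ♞ · · ♟ · ·
· · · · · · · ·
♙ · · · · ♙ · ♙
· · · · · · · ·
· ♙ ♙ ♙ ♙ · ♙ ·
♖ ♘ ♗ ♕ ♔ ♗ ♘ ♖


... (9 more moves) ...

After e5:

♜ · ♝ ♛ ♚ ♝ · ♜
♟ · ♟ ♟ · ♞ · ♟
· ♟ · · · ♟ ♟ ♙
· · · · ♟ · · ·
♙ · · ♞ · ♙ ♙ ·
· · · · · · · ♖
· ♙ ♙ · ♙ · · ·
♖ ♘ ♗ ♕ ♔ ♗ ♘ ·


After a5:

♜ · ♝ ♛ ♚ ♝ · ♜
♟ · ♟ ♟ · ♞ · ♟
· ♟ · · · ♟ ♟ ♙
♙ · · · ♟ · · ·
· · · ♞ · ♙ ♙ ·
· · · · · · · ♖
· ♙ ♙ · ♙ · · ·
♖ ♘ ♗ ♕ ♔ ♗ ♘ ·



  a b c d e f g h
  ─────────────────
8│♜ · ♝ ♛ ♚ ♝ · ♜│8
7│♟ · ♟ ♟ · ♞ · ♟│7
6│· ♟ · · · ♟ ♟ ♙│6
5│♙ · · · ♟ · · ·│5
4│· · · ♞ · ♙ ♙ ·│4
3│· · · · · · · ♖│3
2│· ♙ ♙ · ♙ · · ·│2
1│♖ ♘ ♗ ♕ ♔ ♗ ♘ ·│1
  ─────────────────
  a b c d e f g h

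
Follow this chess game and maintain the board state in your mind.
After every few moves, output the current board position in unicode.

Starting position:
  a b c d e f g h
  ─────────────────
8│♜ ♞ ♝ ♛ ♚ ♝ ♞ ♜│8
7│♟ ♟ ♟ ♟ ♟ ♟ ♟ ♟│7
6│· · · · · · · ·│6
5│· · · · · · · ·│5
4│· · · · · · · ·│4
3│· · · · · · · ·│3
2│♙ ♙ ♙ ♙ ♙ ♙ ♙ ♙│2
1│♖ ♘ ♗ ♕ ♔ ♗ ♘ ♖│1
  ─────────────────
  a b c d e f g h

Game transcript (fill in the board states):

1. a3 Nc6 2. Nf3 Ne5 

  a b c d e f g h
  ─────────────────
8│♜ · ♝ ♛ ♚ ♝ ♞ ♜│8
7│♟ ♟ ♟ ♟ ♟ ♟ ♟ ♟│7
6│· · · · · · · ·│6
5│· · · · ♞ · · ·│5
4│· · · · · · · ·│4
3│♙ · · · · ♘ · ·│3
2│· ♙ ♙ ♙ ♙ ♙ ♙ ♙│2
1│♖ ♘ ♗ ♕ ♔ ♗ · ♖│1
  ─────────────────
  a b c d e f g h

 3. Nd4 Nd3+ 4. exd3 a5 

  a b c d e f g h
  ─────────────────
8│♜ · ♝ ♛ ♚ ♝ ♞ ♜│8
7│· ♟ ♟ ♟ ♟ ♟ ♟ ♟│7
6│· · · · · · · ·│6
5│♟ · · · · · · ·│5
4│· · · ♘ · · · ·│4
3│♙ · · ♙ · · · ·│3
2│· ♙ ♙ ♙ · ♙ ♙ ♙│2
1│♖ ♘ ♗ ♕ ♔ ♗ · ♖│1
  ─────────────────
  a b c d e f g h

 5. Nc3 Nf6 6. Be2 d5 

  a b c d e f g h
  ─────────────────
8│♜ · ♝ ♛ ♚ ♝ · ♜│8
7│· ♟ ♟ · ♟ ♟ ♟ ♟│7
6│· · · · · ♞ · ·│6
5│♟ · · ♟ · · · ·│5
4│· · · ♘ · · · ·│4
3│♙ · ♘ ♙ · · · ·│3
2│· ♙ ♙ ♙ ♗ ♙ ♙ ♙│2
1│♖ · ♗ ♕ ♔ · · ♖│1
  ─────────────────
  a b c d e f g h

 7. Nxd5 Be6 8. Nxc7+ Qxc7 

  a b c d e f g h
  ─────────────────
8│♜ · · · ♚ ♝ · ♜│8
7│· ♟ ♛ · ♟ ♟ ♟ ♟│7
6│· · · · ♝ ♞ · ·│6
5│♟ · · · · · · ·│5
4│· · · ♘ · · · ·│4
3│♙ · · ♙ · · · ·│3
2│· ♙ ♙ ♙ ♗ ♙ ♙ ♙│2
1│♖ · ♗ ♕ ♔ · · ♖│1
  ─────────────────
  a b c d e f g h

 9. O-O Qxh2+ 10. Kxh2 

  a b c d e f g h
  ─────────────────
8│♜ · · · ♚ ♝ · ♜│8
7│· ♟ · · ♟ ♟ ♟ ♟│7
6│· · · · ♝ ♞ · ·│6
5│♟ · · · · · · ·│5
4│· · · ♘ · · · ·│4
3│♙ · · ♙ · · · ·│3
2│· ♙ ♙ ♙ ♗ ♙ ♙ ♔│2
1│♖ · ♗ ♕ · ♖ · ·│1
  ─────────────────
  a b c d e f g h


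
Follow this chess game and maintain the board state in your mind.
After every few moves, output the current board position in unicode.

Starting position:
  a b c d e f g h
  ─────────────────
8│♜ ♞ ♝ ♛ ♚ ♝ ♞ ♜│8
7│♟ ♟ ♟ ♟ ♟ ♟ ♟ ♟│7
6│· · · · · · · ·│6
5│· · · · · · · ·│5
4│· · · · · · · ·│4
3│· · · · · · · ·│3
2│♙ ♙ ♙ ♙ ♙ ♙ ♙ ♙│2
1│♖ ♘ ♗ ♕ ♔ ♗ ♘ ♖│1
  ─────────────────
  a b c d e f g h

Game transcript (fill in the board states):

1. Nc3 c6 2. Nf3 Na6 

  a b c d e f g h
  ─────────────────
8│♜ · ♝ ♛ ♚ ♝ ♞ ♜│8
7│♟ ♟ · ♟ ♟ ♟ ♟ ♟│7
6│♞ · ♟ · · · · ·│6
5│· · · · · · · ·│5
4│· · · · · · · ·│4
3│· · ♘ · · ♘ · ·│3
2│♙ ♙ ♙ ♙ ♙ ♙ ♙ ♙│2
1│♖ · ♗ ♕ ♔ ♗ · ♖│1
  ─────────────────
  a b c d e f g h

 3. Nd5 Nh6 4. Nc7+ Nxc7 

  a b c d e f g h
  ─────────────────
8│♜ · ♝ ♛ ♚ ♝ · ♜│8
7│♟ ♟ ♞ ♟ ♟ ♟ ♟ ♟│7
6│· · ♟ · · · · ♞│6
5│· · · · · · · ·│5
4│· · · · · · · ·│4
3│· · · · · ♘ · ·│3
2│♙ ♙ ♙ ♙ ♙ ♙ ♙ ♙│2
1│♖ · ♗ ♕ ♔ ♗ · ♖│1
  ─────────────────
  a b c d e f g h

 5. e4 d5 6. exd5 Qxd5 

  a b c d e f g h
  ─────────────────
8│♜ · ♝ · ♚ ♝ · ♜│8
7│♟ ♟ ♞ · ♟ ♟ ♟ ♟│7
6│· · ♟ · · · · ♞│6
5│· · · ♛ · · · ·│5
4│· · · · · · · ·│4
3│· · · · · ♘ · ·│3
2│♙ ♙ ♙ ♙ · ♙ ♙ ♙│2
1│♖ · ♗ ♕ ♔ ♗ · ♖│1
  ─────────────────
  a b c d e f g h

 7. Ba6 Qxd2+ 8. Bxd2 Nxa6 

  a b c d e f g h
  ─────────────────
8│♜ · ♝ · ♚ ♝ · ♜│8
7│♟ ♟ · · ♟ ♟ ♟ ♟│7
6│♞ · ♟ · · · · ♞│6
5│· · · · · · · ·│5
4│· · · · · · · ·│4
3│· · · · · ♘ · ·│3
2│♙ ♙ ♙ ♗ · ♙ ♙ ♙│2
1│♖ · · ♕ ♔ · · ♖│1
  ─────────────────
  a b c d e f g h

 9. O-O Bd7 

  a b c d e f g h
  ─────────────────
8│♜ · · · ♚ ♝ · ♜│8
7│♟ ♟ · ♝ ♟ ♟ ♟ ♟│7
6│♞ · ♟ · · · · ♞│6
5│· · · · · · · ·│5
4│· · · · · · · ·│4
3│· · · · · ♘ · ·│3
2│♙ ♙ ♙ ♗ · ♙ ♙ ♙│2
1│♖ · · ♕ · ♖ ♔ ·│1
  ─────────────────
  a b c d e f g h


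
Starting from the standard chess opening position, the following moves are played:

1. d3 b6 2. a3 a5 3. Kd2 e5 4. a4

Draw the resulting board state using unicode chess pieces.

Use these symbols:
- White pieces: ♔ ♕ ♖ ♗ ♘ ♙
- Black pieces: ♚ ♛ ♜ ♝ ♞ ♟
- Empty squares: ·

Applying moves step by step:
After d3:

♜ ♞ ♝ ♛ ♚ ♝ ♞ ♜
♟ ♟ ♟ ♟ ♟ ♟ ♟ ♟
· · · · · · · ·
· · · · · · · ·
· · · · · · · ·
· · · ♙ · · · ·
♙ ♙ ♙ · ♙ ♙ ♙ ♙
♖ ♘ ♗ ♕ ♔ ♗ ♘ ♖


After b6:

♜ ♞ ♝ ♛ ♚ ♝ ♞ ♜
♟ · ♟ ♟ ♟ ♟ ♟ ♟
· ♟ · · · · · ·
· · · · · · · ·
· · · · · · · ·
· · · ♙ · · · ·
♙ ♙ ♙ · ♙ ♙ ♙ ♙
♖ ♘ ♗ ♕ ♔ ♗ ♘ ♖


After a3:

♜ ♞ ♝ ♛ ♚ ♝ ♞ ♜
♟ · ♟ ♟ ♟ ♟ ♟ ♟
· ♟ · · · · · ·
· · · · · · · ·
· · · · · · · ·
♙ · · ♙ · · · ·
· ♙ ♙ · ♙ ♙ ♙ ♙
♖ ♘ ♗ ♕ ♔ ♗ ♘ ♖


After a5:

♜ ♞ ♝ ♛ ♚ ♝ ♞ ♜
· · ♟ ♟ ♟ ♟ ♟ ♟
· ♟ · · · · · ·
♟ · · · · · · ·
· · · · · · · ·
♙ · · ♙ · · · ·
· ♙ ♙ · ♙ ♙ ♙ ♙
♖ ♘ ♗ ♕ ♔ ♗ ♘ ♖


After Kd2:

♜ ♞ ♝ ♛ ♚ ♝ ♞ ♜
· · ♟ ♟ ♟ ♟ ♟ ♟
· ♟ · · · · · ·
♟ · · · · · · ·
· · · · · · · ·
♙ · · ♙ · · · ·
· ♙ ♙ ♔ ♙ ♙ ♙ ♙
♖ ♘ ♗ ♕ · ♗ ♘ ♖


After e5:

♜ ♞ ♝ ♛ ♚ ♝ ♞ ♜
· · ♟ ♟ · ♟ ♟ ♟
· ♟ · · · · · ·
♟ · · · ♟ · · ·
· · · · · · · ·
♙ · · ♙ · · · ·
· ♙ ♙ ♔ ♙ ♙ ♙ ♙
♖ ♘ ♗ ♕ · ♗ ♘ ♖


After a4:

♜ ♞ ♝ ♛ ♚ ♝ ♞ ♜
· · ♟ ♟ · ♟ ♟ ♟
· ♟ · · · · · ·
♟ · · · ♟ · · ·
♙ · · · · · · ·
· · · ♙ · · · ·
· ♙ ♙ ♔ ♙ ♙ ♙ ♙
♖ ♘ ♗ ♕ · ♗ ♘ ♖



  a b c d e f g h
  ─────────────────
8│♜ ♞ ♝ ♛ ♚ ♝ ♞ ♜│8
7│· · ♟ ♟ · ♟ ♟ ♟│7
6│· ♟ · · · · · ·│6
5│♟ · · · ♟ · · ·│5
4│♙ · · · · · · ·│4
3│· · · ♙ · · · ·│3
2│· ♙ ♙ ♔ ♙ ♙ ♙ ♙│2
1│♖ ♘ ♗ ♕ · ♗ ♘ ♖│1
  ─────────────────
  a b c d e f g h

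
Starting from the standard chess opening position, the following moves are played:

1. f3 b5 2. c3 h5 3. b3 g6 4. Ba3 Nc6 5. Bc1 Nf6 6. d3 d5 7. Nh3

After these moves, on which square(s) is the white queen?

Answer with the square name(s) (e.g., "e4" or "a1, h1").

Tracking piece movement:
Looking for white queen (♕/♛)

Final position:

  a b c d e f g h
  ─────────────────
8│♜ · ♝ ♛ ♚ ♝ · ♜│8
7│♟ · ♟ · ♟ ♟ · ·│7
6│· · ♞ · · ♞ ♟ ·│6
5│· ♟ · ♟ · · · ♟│5
4│· · · · · · · ·│4
3│· ♙ ♙ ♙ · ♙ · ♘│3
2│♙ · · · ♙ · ♙ ♙│2
1│♖ ♘ ♗ ♕ ♔ ♗ · ♖│1
  ─────────────────
  a b c d e f g h


d1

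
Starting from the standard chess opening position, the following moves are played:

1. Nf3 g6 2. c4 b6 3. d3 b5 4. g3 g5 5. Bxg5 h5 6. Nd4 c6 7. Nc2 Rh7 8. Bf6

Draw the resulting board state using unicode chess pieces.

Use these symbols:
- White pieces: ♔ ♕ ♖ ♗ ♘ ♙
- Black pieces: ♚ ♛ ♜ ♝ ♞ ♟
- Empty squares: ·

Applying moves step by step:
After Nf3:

♜ ♞ ♝ ♛ ♚ ♝ ♞ ♜
♟ ♟ ♟ ♟ ♟ ♟ ♟ ♟
· · · · · · · ·
· · · · · · · ·
· · · · · · · ·
· · · · · ♘ · ·
♙ ♙ ♙ ♙ ♙ ♙ ♙ ♙
♖ ♘ ♗ ♕ ♔ ♗ · ♖


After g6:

♜ ♞ ♝ ♛ ♚ ♝ ♞ ♜
♟ ♟ ♟ ♟ ♟ ♟ · ♟
· · · · · · ♟ ·
· · · · · · · ·
· · · · · · · ·
· · · · · ♘ · ·
♙ ♙ ♙ ♙ ♙ ♙ ♙ ♙
♖ ♘ ♗ ♕ ♔ ♗ · ♖


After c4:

♜ ♞ ♝ ♛ ♚ ♝ ♞ ♜
♟ ♟ ♟ ♟ ♟ ♟ · ♟
· · · · · · ♟ ·
· · · · · · · ·
· · ♙ · · · · ·
· · · · · ♘ · ·
♙ ♙ · ♙ ♙ ♙ ♙ ♙
♖ ♘ ♗ ♕ ♔ ♗ · ♖


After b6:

♜ ♞ ♝ ♛ ♚ ♝ ♞ ♜
♟ · ♟ ♟ ♟ ♟ · ♟
· ♟ · · · · ♟ ·
· · · · · · · ·
· · ♙ · · · · ·
· · · · · ♘ · ·
♙ ♙ · ♙ ♙ ♙ ♙ ♙
♖ ♘ ♗ ♕ ♔ ♗ · ♖


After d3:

♜ ♞ ♝ ♛ ♚ ♝ ♞ ♜
♟ · ♟ ♟ ♟ ♟ · ♟
· ♟ · · · · ♟ ·
· · · · · · · ·
· · ♙ · · · · ·
· · · ♙ · ♘ · ·
♙ ♙ · · ♙ ♙ ♙ ♙
♖ ♘ ♗ ♕ ♔ ♗ · ♖


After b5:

♜ ♞ ♝ ♛ ♚ ♝ ♞ ♜
♟ · ♟ ♟ ♟ ♟ · ♟
· · · · · · ♟ ·
· ♟ · · · · · ·
· · ♙ · · · · ·
· · · ♙ · ♘ · ·
♙ ♙ · · ♙ ♙ ♙ ♙
♖ ♘ ♗ ♕ ♔ ♗ · ♖


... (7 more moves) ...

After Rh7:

♜ ♞ ♝ ♛ ♚ ♝ ♞ ·
♟ · · ♟ ♟ ♟ · ♜
· · ♟ · · · · ·
· ♟ · · · · ♗ ♟
· · ♙ · · · · ·
· · · ♙ · · ♙ ·
♙ ♙ ♘ · ♙ ♙ · ♙
♖ ♘ · ♕ ♔ ♗ · ♖


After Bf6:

♜ ♞ ♝ ♛ ♚ ♝ ♞ ·
♟ · · ♟ ♟ ♟ · ♜
· · ♟ · · ♗ · ·
· ♟ · · · · · ♟
· · ♙ · · · · ·
· · · ♙ · · ♙ ·
♙ ♙ ♘ · ♙ ♙ · ♙
♖ ♘ · ♕ ♔ ♗ · ♖



  a b c d e f g h
  ─────────────────
8│♜ ♞ ♝ ♛ ♚ ♝ ♞ ·│8
7│♟ · · ♟ ♟ ♟ · ♜│7
6│· · ♟ · · ♗ · ·│6
5│· ♟ · · · · · ♟│5
4│· · ♙ · · · · ·│4
3│· · · ♙ · · ♙ ·│3
2│♙ ♙ ♘ · ♙ ♙ · ♙│2
1│♖ ♘ · ♕ ♔ ♗ · ♖│1
  ─────────────────
  a b c d e f g h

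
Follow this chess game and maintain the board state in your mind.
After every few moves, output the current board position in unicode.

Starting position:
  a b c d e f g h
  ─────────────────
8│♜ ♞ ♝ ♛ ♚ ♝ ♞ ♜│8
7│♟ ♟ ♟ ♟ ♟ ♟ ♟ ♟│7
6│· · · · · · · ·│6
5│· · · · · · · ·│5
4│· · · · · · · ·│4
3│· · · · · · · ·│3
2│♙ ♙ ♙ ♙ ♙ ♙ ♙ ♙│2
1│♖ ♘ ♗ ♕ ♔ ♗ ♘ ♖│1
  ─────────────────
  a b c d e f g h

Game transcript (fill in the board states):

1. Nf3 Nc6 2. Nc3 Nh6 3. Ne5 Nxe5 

  a b c d e f g h
  ─────────────────
8│♜ · ♝ ♛ ♚ ♝ · ♜│8
7│♟ ♟ ♟ ♟ ♟ ♟ ♟ ♟│7
6│· · · · · · · ♞│6
5│· · · · ♞ · · ·│5
4│· · · · · · · ·│4
3│· · ♘ · · · · ·│3
2│♙ ♙ ♙ ♙ ♙ ♙ ♙ ♙│2
1│♖ · ♗ ♕ ♔ ♗ · ♖│1
  ─────────────────
  a b c d e f g h

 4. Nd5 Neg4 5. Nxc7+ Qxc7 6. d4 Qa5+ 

  a b c d e f g h
  ─────────────────
8│♜ · ♝ · ♚ ♝ · ♜│8
7│♟ ♟ · ♟ ♟ ♟ ♟ ♟│7
6│· · · · · · · ♞│6
5│♛ · · · · · · ·│5
4│· · · ♙ · · ♞ ·│4
3│· · · · · · · ·│3
2│♙ ♙ ♙ · ♙ ♙ ♙ ♙│2
1│♖ · ♗ ♕ ♔ ♗ · ♖│1
  ─────────────────
  a b c d e f g h

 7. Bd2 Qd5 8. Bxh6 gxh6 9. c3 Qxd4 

  a b c d e f g h
  ─────────────────
8│♜ · ♝ · ♚ ♝ · ♜│8
7│♟ ♟ · ♟ ♟ ♟ · ♟│7
6│· · · · · · · ♟│6
5│· · · · · · · ·│5
4│· · · ♛ · · ♞ ·│4
3│· · ♙ · · · · ·│3
2│♙ ♙ · · ♙ ♙ ♙ ♙│2
1│♖ · · ♕ ♔ ♗ · ♖│1
  ─────────────────
  a b c d e f g h

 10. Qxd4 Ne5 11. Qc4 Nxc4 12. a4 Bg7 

  a b c d e f g h
  ─────────────────
8│♜ · ♝ · ♚ · · ♜│8
7│♟ ♟ · ♟ ♟ ♟ ♝ ♟│7
6│· · · · · · · ♟│6
5│· · · · · · · ·│5
4│♙ · ♞ · · · · ·│4
3│· · ♙ · · · · ·│3
2│· ♙ · · ♙ ♙ ♙ ♙│2
1│♖ · · · ♔ ♗ · ♖│1
  ─────────────────
  a b c d e f g h

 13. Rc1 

  a b c d e f g h
  ─────────────────
8│♜ · ♝ · ♚ · · ♜│8
7│♟ ♟ · ♟ ♟ ♟ ♝ ♟│7
6│· · · · · · · ♟│6
5│· · · · · · · ·│5
4│♙ · ♞ · · · · ·│4
3│· · ♙ · · · · ·│3
2│· ♙ · · ♙ ♙ ♙ ♙│2
1│· · ♖ · ♔ ♗ · ♖│1
  ─────────────────
  a b c d e f g h
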